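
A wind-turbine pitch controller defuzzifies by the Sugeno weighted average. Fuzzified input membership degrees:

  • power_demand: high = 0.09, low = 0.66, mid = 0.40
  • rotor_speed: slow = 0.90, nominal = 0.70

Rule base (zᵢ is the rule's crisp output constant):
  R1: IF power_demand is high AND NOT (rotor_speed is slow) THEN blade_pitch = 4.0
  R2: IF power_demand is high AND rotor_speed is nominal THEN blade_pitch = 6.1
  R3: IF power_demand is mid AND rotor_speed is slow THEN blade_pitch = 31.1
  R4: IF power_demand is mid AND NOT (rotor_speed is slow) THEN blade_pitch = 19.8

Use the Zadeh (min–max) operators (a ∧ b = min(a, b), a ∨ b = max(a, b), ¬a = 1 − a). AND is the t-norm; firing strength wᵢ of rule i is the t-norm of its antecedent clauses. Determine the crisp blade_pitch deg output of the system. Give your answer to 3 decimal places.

22.543

R1 (z=4.0): high=0.09, ¬slow=1−0.90=0.10; AND[min(a, b)] → w = 0.09
R2 (z=6.1): high=0.09, nominal=0.70; AND[min(a, b)] → w = 0.09
R3 (z=31.1): mid=0.40, slow=0.90; AND[min(a, b)] → w = 0.40
R4 (z=19.8): mid=0.40, ¬slow=1−0.90=0.10; AND[min(a, b)] → w = 0.10
Weighted average = (0.09·4.0 + 0.09·6.1 + 0.40·31.1 + 0.10·19.8) / (0.09 + 0.09 + 0.40 + 0.10)
  = 15.3290 / 0.6800 = 22.543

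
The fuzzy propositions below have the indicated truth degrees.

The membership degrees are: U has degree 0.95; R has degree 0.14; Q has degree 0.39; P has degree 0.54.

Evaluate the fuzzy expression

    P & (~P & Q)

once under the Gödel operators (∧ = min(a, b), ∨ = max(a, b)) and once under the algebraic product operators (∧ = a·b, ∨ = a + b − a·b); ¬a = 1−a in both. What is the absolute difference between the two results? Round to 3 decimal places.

Under Gödel:
  ~P = 1 − 0.54 = 0.46
  ~P & Q = min(a, b) on (0.46, 0.39) = 0.39
  P & (~P & Q) = min(a, b) on (0.54, 0.39) = 0.39
  → value = 0.3900
Under algebraic product:
  ~P = 1 − 0.5400 = 0.4600
  ~P & Q = a·b on (0.4600, 0.3900) = 0.1794
  P & (~P & Q) = a·b on (0.5400, 0.1794) = 0.0969
  → value = 0.0969
|0.3900 − 0.0969| = 0.293

0.293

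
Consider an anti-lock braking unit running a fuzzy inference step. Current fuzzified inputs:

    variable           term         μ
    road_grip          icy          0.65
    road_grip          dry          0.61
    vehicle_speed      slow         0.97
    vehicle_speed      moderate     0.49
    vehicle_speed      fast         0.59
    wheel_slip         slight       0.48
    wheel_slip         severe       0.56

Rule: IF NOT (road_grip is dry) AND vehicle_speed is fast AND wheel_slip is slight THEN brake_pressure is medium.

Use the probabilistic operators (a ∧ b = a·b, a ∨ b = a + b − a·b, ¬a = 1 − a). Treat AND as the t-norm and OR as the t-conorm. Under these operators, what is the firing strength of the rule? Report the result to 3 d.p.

firing strength: ¬dry=1−0.61=0.39, fast=0.59, slight=0.48; AND[a·b] → w = 0.1104

0.110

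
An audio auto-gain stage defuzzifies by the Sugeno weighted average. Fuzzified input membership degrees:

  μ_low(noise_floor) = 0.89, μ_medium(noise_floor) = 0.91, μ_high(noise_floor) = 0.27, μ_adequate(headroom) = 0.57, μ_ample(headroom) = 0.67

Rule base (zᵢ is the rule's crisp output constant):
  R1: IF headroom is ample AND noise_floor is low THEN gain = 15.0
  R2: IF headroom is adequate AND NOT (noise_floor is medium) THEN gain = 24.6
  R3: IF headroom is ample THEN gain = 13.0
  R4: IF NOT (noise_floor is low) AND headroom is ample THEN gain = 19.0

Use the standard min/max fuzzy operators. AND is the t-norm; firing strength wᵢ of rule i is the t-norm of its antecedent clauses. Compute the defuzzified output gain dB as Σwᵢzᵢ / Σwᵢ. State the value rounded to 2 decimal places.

R1 (z=15.0): ample=0.67, low=0.89; AND[min(a, b)] → w = 0.67
R2 (z=24.6): adequate=0.57, ¬medium=1−0.91=0.09; AND[min(a, b)] → w = 0.09
R3 (z=13.0): ample=0.67 → w = 0.67
R4 (z=19.0): ¬low=1−0.89=0.11, ample=0.67; AND[min(a, b)] → w = 0.11
Weighted average = (0.67·15.0 + 0.09·24.6 + 0.67·13.0 + 0.11·19.0) / (0.67 + 0.09 + 0.67 + 0.11)
  = 23.0640 / 1.5400 = 14.98

14.98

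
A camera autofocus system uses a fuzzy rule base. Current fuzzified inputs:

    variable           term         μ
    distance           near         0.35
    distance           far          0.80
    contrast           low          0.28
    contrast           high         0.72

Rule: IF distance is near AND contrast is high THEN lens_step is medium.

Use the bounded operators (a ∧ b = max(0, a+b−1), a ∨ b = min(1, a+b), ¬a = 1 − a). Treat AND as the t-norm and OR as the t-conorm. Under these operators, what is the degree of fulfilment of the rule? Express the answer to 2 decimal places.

0.07

firing strength: near=0.35, high=0.72; AND[max(0, a+b−1)] → w = 0.07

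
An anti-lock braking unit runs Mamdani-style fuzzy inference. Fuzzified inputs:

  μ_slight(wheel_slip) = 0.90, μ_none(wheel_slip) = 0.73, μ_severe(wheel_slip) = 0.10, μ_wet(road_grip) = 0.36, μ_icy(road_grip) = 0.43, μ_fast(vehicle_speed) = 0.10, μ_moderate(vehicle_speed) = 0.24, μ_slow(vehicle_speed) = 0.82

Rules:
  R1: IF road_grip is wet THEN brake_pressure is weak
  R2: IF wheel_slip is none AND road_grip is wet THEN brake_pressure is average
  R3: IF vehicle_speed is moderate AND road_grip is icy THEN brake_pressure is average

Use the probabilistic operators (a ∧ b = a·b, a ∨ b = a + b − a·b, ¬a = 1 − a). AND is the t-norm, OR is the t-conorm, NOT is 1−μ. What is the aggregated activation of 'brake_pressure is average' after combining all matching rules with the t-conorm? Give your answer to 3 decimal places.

R1: wet=0.36 → w = 0.3600
R2: none=0.73, wet=0.36; AND[a·b] → w = 0.2628
R3: moderate=0.24, icy=0.43; AND[a·b] → w = 0.1032
Rules with consequent 'average': {R2, R3} → strengths 0.2628, 0.1032
Aggregate via t-conorm [a + b − a·b]: 0.3389

0.339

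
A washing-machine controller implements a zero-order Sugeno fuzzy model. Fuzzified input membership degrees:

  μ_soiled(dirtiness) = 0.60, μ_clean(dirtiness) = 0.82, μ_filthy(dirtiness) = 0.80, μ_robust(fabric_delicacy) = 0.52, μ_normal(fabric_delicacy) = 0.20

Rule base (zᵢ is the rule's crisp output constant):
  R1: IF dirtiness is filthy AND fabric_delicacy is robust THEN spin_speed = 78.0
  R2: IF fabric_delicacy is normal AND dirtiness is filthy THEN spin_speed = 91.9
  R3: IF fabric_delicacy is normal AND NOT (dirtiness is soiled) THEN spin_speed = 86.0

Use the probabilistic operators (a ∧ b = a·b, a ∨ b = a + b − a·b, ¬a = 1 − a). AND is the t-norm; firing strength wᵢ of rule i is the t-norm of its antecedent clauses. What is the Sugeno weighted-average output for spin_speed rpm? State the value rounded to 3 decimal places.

R1 (z=78.0): filthy=0.80, robust=0.52; AND[a·b] → w = 0.4160
R2 (z=91.9): normal=0.20, filthy=0.80; AND[a·b] → w = 0.1600
R3 (z=86.0): normal=0.20, ¬soiled=1−0.60=0.40; AND[a·b] → w = 0.0800
Weighted average = (0.4160·78.0 + 0.1600·91.9 + 0.0800·86.0) / (0.4160 + 0.1600 + 0.0800)
  = 54.0320 / 0.6560 = 82.366

82.366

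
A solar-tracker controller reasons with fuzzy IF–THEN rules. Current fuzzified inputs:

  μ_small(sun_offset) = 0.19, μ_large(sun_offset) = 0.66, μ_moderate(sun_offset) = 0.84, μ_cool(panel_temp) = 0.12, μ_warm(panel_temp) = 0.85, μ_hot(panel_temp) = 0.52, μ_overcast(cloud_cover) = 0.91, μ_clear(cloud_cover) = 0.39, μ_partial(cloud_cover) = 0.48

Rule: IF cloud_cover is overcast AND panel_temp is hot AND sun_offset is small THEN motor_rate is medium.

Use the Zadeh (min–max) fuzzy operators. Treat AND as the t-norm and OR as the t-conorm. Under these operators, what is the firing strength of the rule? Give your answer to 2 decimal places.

firing strength: overcast=0.91, hot=0.52, small=0.19; AND[min(a, b)] → w = 0.19

0.19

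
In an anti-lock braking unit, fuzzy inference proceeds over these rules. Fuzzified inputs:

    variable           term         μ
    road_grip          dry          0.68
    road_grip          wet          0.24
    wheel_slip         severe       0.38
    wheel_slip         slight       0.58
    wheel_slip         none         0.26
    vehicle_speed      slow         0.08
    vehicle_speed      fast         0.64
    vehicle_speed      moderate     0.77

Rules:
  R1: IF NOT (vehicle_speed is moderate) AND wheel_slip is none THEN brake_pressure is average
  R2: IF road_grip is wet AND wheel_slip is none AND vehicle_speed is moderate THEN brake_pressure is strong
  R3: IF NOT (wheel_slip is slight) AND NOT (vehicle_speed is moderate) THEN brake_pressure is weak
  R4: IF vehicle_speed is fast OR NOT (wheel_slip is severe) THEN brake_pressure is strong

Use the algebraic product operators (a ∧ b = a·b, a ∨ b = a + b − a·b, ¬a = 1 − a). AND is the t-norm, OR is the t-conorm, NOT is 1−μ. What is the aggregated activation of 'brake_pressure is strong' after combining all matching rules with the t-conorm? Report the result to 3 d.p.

0.870

R1: ¬moderate=1−0.77=0.23, none=0.26; AND[a·b] → w = 0.0598
R2: wet=0.24, none=0.26, moderate=0.77; AND[a·b] → w = 0.0480
R3: ¬slight=1−0.58=0.42, ¬moderate=1−0.77=0.23; AND[a·b] → w = 0.0966
R4: fast=0.64, ¬severe=1−0.38=0.62; OR[a + b − a·b] → w = 0.8632
Rules with consequent 'strong': {R2, R4} → strengths 0.0480, 0.8632
Aggregate via t-conorm [a + b − a·b]: 0.8698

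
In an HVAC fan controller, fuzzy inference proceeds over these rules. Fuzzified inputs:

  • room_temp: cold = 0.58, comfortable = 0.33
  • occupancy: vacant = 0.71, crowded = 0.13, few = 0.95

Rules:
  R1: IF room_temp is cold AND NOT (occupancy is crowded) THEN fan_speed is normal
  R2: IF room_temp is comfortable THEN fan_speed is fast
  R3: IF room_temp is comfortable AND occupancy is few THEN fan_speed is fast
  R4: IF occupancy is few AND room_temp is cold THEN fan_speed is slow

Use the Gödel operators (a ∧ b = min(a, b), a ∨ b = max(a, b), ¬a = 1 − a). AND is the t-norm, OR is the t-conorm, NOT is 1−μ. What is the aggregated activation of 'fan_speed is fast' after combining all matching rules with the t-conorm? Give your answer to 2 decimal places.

0.33

R1: cold=0.58, ¬crowded=1−0.13=0.87; AND[min(a, b)] → w = 0.58
R2: comfortable=0.33 → w = 0.33
R3: comfortable=0.33, few=0.95; AND[min(a, b)] → w = 0.33
R4: few=0.95, cold=0.58; AND[min(a, b)] → w = 0.58
Rules with consequent 'fast': {R2, R3} → strengths 0.33, 0.33
Aggregate via t-conorm [max(a, b)]: 0.33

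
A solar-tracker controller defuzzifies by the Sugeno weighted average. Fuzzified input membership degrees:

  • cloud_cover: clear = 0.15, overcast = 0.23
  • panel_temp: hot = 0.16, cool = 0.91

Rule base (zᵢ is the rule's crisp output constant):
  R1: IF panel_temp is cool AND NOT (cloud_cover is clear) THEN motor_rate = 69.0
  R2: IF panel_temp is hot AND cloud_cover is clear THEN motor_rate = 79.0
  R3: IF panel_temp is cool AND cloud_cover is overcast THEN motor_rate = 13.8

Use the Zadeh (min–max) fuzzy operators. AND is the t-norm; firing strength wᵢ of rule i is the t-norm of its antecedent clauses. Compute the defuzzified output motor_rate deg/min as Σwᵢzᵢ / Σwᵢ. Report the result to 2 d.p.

R1 (z=69.0): cool=0.91, ¬clear=1−0.15=0.85; AND[min(a, b)] → w = 0.85
R2 (z=79.0): hot=0.16, clear=0.15; AND[min(a, b)] → w = 0.15
R3 (z=13.8): cool=0.91, overcast=0.23; AND[min(a, b)] → w = 0.23
Weighted average = (0.85·69.0 + 0.15·79.0 + 0.23·13.8) / (0.85 + 0.15 + 0.23)
  = 73.6740 / 1.2300 = 59.90

59.90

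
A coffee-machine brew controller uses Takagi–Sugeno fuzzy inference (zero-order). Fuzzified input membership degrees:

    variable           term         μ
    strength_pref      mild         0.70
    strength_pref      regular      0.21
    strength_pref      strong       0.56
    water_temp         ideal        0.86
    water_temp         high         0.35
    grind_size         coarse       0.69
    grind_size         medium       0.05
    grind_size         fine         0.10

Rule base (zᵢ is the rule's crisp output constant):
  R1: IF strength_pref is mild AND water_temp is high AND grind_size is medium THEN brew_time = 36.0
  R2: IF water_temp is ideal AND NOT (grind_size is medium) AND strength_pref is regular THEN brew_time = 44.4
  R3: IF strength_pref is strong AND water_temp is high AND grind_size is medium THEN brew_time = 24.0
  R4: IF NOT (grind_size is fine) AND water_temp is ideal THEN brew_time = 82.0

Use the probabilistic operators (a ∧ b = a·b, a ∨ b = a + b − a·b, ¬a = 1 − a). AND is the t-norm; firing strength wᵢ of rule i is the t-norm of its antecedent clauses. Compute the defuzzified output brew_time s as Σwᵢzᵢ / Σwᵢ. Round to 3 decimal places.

R1 (z=36.0): mild=0.70, high=0.35, medium=0.05; AND[a·b] → w = 0.0122
R2 (z=44.4): ideal=0.86, ¬medium=1−0.05=0.95, regular=0.21; AND[a·b] → w = 0.1716
R3 (z=24.0): strong=0.56, high=0.35, medium=0.05; AND[a·b] → w = 0.0098
R4 (z=82.0): ¬fine=1−0.10=0.90, ideal=0.86; AND[a·b] → w = 0.7740
Weighted average = (0.0122·36.0 + 0.1716·44.4 + 0.0098·24.0 + 0.7740·82.0) / (0.0122 + 0.1716 + 0.0098 + 0.7740)
  = 71.7619 / 0.9676 = 74.163

74.163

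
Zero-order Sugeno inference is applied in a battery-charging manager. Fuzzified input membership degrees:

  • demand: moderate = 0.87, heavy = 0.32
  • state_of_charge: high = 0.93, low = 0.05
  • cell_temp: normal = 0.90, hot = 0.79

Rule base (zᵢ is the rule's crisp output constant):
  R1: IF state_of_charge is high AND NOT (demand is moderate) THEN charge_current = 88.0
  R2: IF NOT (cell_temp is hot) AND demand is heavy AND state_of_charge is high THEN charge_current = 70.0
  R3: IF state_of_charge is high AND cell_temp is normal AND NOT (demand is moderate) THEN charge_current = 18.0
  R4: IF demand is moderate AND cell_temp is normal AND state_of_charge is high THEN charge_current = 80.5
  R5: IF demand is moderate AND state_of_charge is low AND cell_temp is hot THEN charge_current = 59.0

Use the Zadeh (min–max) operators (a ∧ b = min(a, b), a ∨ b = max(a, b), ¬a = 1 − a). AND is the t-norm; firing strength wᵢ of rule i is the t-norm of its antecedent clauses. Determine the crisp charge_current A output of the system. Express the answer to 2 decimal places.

73.00

R1 (z=88.0): high=0.93, ¬moderate=1−0.87=0.13; AND[min(a, b)] → w = 0.13
R2 (z=70.0): ¬hot=1−0.79=0.21, heavy=0.32, high=0.93; AND[min(a, b)] → w = 0.21
R3 (z=18.0): high=0.93, normal=0.90, ¬moderate=1−0.87=0.13; AND[min(a, b)] → w = 0.13
R4 (z=80.5): moderate=0.87, normal=0.90, high=0.93; AND[min(a, b)] → w = 0.87
R5 (z=59.0): moderate=0.87, low=0.05, hot=0.79; AND[min(a, b)] → w = 0.05
Weighted average = (0.13·88.0 + 0.21·70.0 + 0.13·18.0 + 0.87·80.5 + 0.05·59.0) / (0.13 + 0.21 + 0.13 + 0.87 + 0.05)
  = 101.4650 / 1.3900 = 73.00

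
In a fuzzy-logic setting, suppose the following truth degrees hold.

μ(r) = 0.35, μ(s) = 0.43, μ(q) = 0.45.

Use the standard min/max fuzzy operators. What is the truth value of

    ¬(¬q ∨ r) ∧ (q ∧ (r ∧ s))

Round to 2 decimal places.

¬q = 1 − 0.45 = 0.55
¬q ∨ r = max(a, b) on (0.55, 0.35) = 0.55
¬(¬q ∨ r) = 1 − 0.55 = 0.45
r ∧ s = min(a, b) on (0.35, 0.43) = 0.35
q ∧ (r ∧ s) = min(a, b) on (0.45, 0.35) = 0.35
¬(¬q ∨ r) ∧ (q ∧ (r ∧ s)) = min(a, b) on (0.45, 0.35) = 0.35

0.35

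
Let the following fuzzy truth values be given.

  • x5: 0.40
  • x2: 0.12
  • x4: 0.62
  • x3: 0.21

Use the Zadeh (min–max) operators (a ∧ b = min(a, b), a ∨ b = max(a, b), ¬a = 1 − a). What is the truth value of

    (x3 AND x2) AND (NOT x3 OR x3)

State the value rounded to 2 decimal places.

x3 AND x2 = min(a, b) on (0.21, 0.12) = 0.12
NOT x3 = 1 − 0.21 = 0.79
NOT x3 OR x3 = max(a, b) on (0.79, 0.21) = 0.79
(x3 AND x2) AND (NOT x3 OR x3) = min(a, b) on (0.12, 0.79) = 0.12

0.12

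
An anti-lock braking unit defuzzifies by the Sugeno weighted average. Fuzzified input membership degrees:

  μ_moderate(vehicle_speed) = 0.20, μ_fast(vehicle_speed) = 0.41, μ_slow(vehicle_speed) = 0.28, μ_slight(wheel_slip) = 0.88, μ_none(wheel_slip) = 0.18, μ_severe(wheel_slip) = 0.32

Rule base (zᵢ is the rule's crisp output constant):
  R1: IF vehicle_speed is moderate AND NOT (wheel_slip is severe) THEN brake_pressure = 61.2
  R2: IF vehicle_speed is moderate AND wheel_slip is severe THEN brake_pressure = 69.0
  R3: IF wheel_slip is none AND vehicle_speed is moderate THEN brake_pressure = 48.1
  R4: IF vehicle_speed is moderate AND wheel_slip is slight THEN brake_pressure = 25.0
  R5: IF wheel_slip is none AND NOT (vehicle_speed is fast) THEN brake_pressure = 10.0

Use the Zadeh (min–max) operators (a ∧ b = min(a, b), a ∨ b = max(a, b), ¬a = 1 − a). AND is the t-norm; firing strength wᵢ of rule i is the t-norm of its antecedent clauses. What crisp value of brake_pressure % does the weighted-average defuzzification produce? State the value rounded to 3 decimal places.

R1 (z=61.2): moderate=0.20, ¬severe=1−0.32=0.68; AND[min(a, b)] → w = 0.20
R2 (z=69.0): moderate=0.20, severe=0.32; AND[min(a, b)] → w = 0.20
R3 (z=48.1): none=0.18, moderate=0.20; AND[min(a, b)] → w = 0.18
R4 (z=25.0): moderate=0.20, slight=0.88; AND[min(a, b)] → w = 0.20
R5 (z=10.0): none=0.18, ¬fast=1−0.41=0.59; AND[min(a, b)] → w = 0.18
Weighted average = (0.20·61.2 + 0.20·69.0 + 0.18·48.1 + 0.20·25.0 + 0.18·10.0) / (0.20 + 0.20 + 0.18 + 0.20 + 0.18)
  = 41.4980 / 0.9600 = 43.227

43.227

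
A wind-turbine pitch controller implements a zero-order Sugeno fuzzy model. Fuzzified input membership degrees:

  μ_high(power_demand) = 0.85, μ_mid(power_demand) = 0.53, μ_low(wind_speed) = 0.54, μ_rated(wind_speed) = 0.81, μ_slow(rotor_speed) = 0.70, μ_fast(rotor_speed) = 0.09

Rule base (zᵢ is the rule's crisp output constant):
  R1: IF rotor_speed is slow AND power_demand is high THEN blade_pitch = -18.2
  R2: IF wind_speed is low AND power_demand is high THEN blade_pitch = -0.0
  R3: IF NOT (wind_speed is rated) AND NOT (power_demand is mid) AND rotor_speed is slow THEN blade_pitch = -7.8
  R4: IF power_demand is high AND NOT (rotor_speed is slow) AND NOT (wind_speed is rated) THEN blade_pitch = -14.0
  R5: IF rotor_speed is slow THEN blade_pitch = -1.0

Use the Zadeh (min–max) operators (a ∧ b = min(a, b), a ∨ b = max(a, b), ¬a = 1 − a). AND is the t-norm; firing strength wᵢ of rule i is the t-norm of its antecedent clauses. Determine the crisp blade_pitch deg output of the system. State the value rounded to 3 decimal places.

R1 (z=-18.2): slow=0.70, high=0.85; AND[min(a, b)] → w = 0.70
R2 (z=-0.0): low=0.54, high=0.85; AND[min(a, b)] → w = 0.54
R3 (z=-7.8): ¬rated=1−0.81=0.19, ¬mid=1−0.53=0.47, slow=0.70; AND[min(a, b)] → w = 0.19
R4 (z=-14.0): high=0.85, ¬slow=1−0.70=0.30, ¬rated=1−0.81=0.19; AND[min(a, b)] → w = 0.19
R5 (z=-1.0): slow=0.70 → w = 0.70
Weighted average = (0.70·-18.2 + 0.54·-0.0 + 0.19·-7.8 + 0.19·-14.0 + 0.70·-1.0) / (0.70 + 0.54 + 0.19 + 0.19 + 0.70)
  = -17.5820 / 2.3200 = -7.578

-7.578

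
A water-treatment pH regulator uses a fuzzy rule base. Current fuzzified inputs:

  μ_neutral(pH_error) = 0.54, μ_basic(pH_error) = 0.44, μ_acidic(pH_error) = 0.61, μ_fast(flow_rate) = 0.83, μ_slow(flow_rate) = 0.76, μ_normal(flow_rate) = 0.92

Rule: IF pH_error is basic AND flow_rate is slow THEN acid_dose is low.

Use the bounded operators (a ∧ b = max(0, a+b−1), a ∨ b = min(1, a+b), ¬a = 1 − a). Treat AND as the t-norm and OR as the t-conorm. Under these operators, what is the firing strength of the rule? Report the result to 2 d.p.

firing strength: basic=0.44, slow=0.76; AND[max(0, a+b−1)] → w = 0.20

0.20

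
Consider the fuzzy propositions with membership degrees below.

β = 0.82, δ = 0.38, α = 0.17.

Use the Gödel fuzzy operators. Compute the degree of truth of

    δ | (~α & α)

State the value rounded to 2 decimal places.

0.38

~α = 1 − 0.17 = 0.83
~α & α = min(a, b) on (0.83, 0.17) = 0.17
δ | (~α & α) = max(a, b) on (0.38, 0.17) = 0.38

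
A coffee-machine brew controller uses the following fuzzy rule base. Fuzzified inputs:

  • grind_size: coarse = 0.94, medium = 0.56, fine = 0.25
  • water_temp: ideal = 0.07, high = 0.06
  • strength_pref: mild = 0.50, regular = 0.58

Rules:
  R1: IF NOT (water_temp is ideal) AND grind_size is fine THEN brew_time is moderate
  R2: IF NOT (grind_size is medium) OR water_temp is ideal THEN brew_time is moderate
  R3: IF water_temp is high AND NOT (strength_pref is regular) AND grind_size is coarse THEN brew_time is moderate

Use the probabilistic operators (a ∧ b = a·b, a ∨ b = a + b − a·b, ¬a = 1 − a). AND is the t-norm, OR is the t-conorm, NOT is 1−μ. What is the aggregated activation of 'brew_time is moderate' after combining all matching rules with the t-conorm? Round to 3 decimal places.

0.610

R1: ¬ideal=1−0.07=0.93, fine=0.25; AND[a·b] → w = 0.2325
R2: ¬medium=1−0.56=0.44, ideal=0.07; OR[a + b − a·b] → w = 0.4792
R3: high=0.06, ¬regular=1−0.58=0.42, coarse=0.94; AND[a·b] → w = 0.0237
Rules with consequent 'moderate': {R1, R2, R3} → strengths 0.2325, 0.4792, 0.0237
Aggregate via t-conorm [a + b − a·b]: 0.6098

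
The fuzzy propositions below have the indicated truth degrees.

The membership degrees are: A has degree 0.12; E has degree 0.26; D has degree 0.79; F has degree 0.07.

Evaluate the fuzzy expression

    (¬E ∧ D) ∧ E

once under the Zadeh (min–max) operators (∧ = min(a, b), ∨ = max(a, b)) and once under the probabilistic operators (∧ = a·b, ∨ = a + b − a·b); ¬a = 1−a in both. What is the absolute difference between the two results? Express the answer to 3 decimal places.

Under Zadeh (min–max):
  ¬E = 1 − 0.26 = 0.74
  ¬E ∧ D = min(a, b) on (0.74, 0.79) = 0.74
  (¬E ∧ D) ∧ E = min(a, b) on (0.74, 0.26) = 0.26
  → value = 0.2600
Under probabilistic:
  ¬E = 1 − 0.2600 = 0.7400
  ¬E ∧ D = a·b on (0.7400, 0.7900) = 0.5846
  (¬E ∧ D) ∧ E = a·b on (0.5846, 0.2600) = 0.1520
  → value = 0.1520
|0.2600 − 0.1520| = 0.108

0.108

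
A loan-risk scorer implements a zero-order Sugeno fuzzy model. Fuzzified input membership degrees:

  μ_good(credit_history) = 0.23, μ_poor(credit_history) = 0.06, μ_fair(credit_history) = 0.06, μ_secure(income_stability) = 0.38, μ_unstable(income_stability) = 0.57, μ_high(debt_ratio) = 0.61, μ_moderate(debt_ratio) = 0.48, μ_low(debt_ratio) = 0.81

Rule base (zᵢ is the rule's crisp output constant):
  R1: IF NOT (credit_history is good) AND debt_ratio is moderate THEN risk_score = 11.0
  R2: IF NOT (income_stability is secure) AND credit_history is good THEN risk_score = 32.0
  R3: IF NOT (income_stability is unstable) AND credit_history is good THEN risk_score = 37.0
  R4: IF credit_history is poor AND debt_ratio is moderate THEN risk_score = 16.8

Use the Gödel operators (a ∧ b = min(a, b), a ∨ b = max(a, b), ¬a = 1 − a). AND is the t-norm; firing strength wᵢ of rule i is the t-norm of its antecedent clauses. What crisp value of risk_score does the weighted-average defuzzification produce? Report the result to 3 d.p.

R1 (z=11.0): ¬good=1−0.23=0.77, moderate=0.48; AND[min(a, b)] → w = 0.48
R2 (z=32.0): ¬secure=1−0.38=0.62, good=0.23; AND[min(a, b)] → w = 0.23
R3 (z=37.0): ¬unstable=1−0.57=0.43, good=0.23; AND[min(a, b)] → w = 0.23
R4 (z=16.8): poor=0.06, moderate=0.48; AND[min(a, b)] → w = 0.06
Weighted average = (0.48·11.0 + 0.23·32.0 + 0.23·37.0 + 0.06·16.8) / (0.48 + 0.23 + 0.23 + 0.06)
  = 22.1580 / 1.0000 = 22.158

22.158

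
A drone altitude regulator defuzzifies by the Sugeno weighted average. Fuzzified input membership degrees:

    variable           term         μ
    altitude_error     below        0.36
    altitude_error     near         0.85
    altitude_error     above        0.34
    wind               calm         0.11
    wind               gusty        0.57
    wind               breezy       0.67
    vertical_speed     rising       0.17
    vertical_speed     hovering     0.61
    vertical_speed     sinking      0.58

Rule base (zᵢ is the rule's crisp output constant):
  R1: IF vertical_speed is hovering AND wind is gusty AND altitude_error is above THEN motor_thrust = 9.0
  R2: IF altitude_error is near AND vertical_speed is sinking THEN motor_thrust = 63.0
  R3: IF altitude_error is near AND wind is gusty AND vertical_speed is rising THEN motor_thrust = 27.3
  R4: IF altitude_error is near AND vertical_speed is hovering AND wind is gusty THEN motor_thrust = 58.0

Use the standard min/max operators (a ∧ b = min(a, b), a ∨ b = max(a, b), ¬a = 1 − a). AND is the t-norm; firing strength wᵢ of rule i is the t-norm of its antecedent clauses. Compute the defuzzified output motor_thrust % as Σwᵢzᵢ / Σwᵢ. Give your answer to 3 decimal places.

R1 (z=9.0): hovering=0.61, gusty=0.57, above=0.34; AND[min(a, b)] → w = 0.34
R2 (z=63.0): near=0.85, sinking=0.58; AND[min(a, b)] → w = 0.58
R3 (z=27.3): near=0.85, gusty=0.57, rising=0.17; AND[min(a, b)] → w = 0.17
R4 (z=58.0): near=0.85, hovering=0.61, gusty=0.57; AND[min(a, b)] → w = 0.57
Weighted average = (0.34·9.0 + 0.58·63.0 + 0.17·27.3 + 0.57·58.0) / (0.34 + 0.58 + 0.17 + 0.57)
  = 77.3010 / 1.6600 = 46.567

46.567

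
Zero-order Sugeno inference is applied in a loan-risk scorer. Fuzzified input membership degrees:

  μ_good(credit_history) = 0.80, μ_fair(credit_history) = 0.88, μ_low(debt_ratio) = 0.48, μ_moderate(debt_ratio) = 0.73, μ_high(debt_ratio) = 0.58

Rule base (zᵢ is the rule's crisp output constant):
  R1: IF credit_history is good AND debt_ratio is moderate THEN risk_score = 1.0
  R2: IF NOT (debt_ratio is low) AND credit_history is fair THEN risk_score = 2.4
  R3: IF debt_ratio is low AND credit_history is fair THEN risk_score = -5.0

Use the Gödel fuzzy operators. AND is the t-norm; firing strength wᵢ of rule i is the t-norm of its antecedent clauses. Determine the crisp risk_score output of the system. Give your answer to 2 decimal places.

R1 (z=1.0): good=0.80, moderate=0.73; AND[min(a, b)] → w = 0.73
R2 (z=2.4): ¬low=1−0.48=0.52, fair=0.88; AND[min(a, b)] → w = 0.52
R3 (z=-5.0): low=0.48, fair=0.88; AND[min(a, b)] → w = 0.48
Weighted average = (0.73·1.0 + 0.52·2.4 + 0.48·-5.0) / (0.73 + 0.52 + 0.48)
  = -0.4220 / 1.7300 = -0.24

-0.24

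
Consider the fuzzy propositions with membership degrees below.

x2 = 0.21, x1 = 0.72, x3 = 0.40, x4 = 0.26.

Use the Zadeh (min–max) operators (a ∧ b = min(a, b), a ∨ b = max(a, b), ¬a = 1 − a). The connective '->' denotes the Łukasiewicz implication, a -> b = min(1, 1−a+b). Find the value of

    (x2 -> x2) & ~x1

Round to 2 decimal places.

x2 -> x2  [Łukasiewicz: min(1, 1−a+b)] with a=0.21, b=0.21 → 1.00
~x1 = 1 − 0.72 = 0.28
(x2 -> x2) & ~x1 = min(a, b) on (1.00, 0.28) = 0.28

0.28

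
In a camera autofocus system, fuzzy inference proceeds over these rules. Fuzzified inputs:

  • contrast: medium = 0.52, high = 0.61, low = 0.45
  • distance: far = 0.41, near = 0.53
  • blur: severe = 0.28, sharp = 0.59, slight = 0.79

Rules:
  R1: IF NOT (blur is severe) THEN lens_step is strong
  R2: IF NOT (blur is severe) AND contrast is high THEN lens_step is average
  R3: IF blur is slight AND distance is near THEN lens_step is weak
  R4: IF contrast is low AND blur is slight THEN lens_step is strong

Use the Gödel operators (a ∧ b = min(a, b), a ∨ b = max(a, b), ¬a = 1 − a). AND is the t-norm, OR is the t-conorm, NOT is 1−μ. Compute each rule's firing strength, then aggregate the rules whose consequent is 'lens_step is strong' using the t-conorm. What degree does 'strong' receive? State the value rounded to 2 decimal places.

R1: ¬severe=1−0.28=0.72 → w = 0.72
R2: ¬severe=1−0.28=0.72, high=0.61; AND[min(a, b)] → w = 0.61
R3: slight=0.79, near=0.53; AND[min(a, b)] → w = 0.53
R4: low=0.45, slight=0.79; AND[min(a, b)] → w = 0.45
Rules with consequent 'strong': {R1, R4} → strengths 0.72, 0.45
Aggregate via t-conorm [max(a, b)]: 0.72

0.72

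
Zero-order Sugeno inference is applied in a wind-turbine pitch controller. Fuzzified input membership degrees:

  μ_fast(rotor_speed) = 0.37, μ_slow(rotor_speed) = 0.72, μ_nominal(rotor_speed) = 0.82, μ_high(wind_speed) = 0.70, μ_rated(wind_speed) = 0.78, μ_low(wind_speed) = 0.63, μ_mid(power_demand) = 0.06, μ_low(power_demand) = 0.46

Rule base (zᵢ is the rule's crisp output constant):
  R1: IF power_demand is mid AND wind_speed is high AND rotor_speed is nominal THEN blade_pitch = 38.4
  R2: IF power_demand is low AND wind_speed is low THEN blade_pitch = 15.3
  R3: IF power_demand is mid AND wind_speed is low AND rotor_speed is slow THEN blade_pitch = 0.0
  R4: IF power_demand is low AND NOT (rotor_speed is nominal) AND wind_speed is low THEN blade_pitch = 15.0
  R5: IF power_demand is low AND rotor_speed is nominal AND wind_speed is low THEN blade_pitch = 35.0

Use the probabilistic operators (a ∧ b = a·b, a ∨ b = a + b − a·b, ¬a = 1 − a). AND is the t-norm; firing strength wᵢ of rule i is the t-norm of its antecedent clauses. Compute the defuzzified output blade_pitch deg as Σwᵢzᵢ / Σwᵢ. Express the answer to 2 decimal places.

R1 (z=38.4): mid=0.06, high=0.70, nominal=0.82; AND[a·b] → w = 0.0344
R2 (z=15.3): low=0.46, low=0.63; AND[a·b] → w = 0.2898
R3 (z=0.0): mid=0.06, low=0.63, slow=0.72; AND[a·b] → w = 0.0272
R4 (z=15.0): low=0.46, ¬nominal=1−0.82=0.18, low=0.63; AND[a·b] → w = 0.0522
R5 (z=35.0): low=0.46, nominal=0.82, low=0.63; AND[a·b] → w = 0.2376
Weighted average = (0.0344·38.4 + 0.2898·15.3 + 0.0272·0.0 + 0.0522·15.0 + 0.2376·35.0) / (0.0344 + 0.2898 + 0.0272 + 0.0522 + 0.2376)
  = 14.8562 / 0.6413 = 23.17

23.17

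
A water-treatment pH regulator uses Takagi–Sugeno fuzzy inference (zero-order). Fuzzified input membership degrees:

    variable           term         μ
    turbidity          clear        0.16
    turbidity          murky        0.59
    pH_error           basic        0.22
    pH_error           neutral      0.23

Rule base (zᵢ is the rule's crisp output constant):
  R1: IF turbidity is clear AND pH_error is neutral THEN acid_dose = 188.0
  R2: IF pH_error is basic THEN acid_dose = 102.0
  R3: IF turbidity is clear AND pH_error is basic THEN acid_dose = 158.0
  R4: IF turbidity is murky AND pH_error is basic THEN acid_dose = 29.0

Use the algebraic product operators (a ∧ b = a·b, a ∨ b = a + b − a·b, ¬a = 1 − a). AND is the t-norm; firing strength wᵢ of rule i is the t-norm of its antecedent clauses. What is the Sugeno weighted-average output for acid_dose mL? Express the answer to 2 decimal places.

91.71

R1 (z=188.0): clear=0.16, neutral=0.23; AND[a·b] → w = 0.0368
R2 (z=102.0): basic=0.22 → w = 0.2200
R3 (z=158.0): clear=0.16, basic=0.22; AND[a·b] → w = 0.0352
R4 (z=29.0): murky=0.59, basic=0.22; AND[a·b] → w = 0.1298
Weighted average = (0.0368·188.0 + 0.2200·102.0 + 0.0352·158.0 + 0.1298·29.0) / (0.0368 + 0.2200 + 0.0352 + 0.1298)
  = 38.6842 / 0.4218 = 91.71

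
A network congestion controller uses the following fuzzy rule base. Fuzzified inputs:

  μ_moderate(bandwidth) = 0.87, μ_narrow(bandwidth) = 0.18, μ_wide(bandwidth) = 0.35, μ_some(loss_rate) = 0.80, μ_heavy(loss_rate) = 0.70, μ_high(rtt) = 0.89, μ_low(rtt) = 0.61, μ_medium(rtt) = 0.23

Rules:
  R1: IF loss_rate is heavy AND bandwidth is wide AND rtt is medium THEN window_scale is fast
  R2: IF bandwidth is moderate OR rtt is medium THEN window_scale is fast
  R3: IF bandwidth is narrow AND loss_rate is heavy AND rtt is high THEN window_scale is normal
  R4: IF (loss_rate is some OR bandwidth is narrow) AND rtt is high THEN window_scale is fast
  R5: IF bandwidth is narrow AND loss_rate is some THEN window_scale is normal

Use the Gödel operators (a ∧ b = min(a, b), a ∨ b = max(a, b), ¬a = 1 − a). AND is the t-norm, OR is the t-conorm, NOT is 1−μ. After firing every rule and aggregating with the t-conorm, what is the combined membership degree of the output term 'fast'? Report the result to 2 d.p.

0.87

R1: heavy=0.70, wide=0.35, medium=0.23; AND[min(a, b)] → w = 0.23
R2: moderate=0.87, medium=0.23; OR[max(a, b)] → w = 0.87
R3: narrow=0.18, heavy=0.70, high=0.89; AND[min(a, b)] → w = 0.18
R4: (some=0.80 OR narrow=0.18) = 0.80; AND[min(a, b)] with high=0.89 → w = 0.80
R5: narrow=0.18, some=0.80; AND[min(a, b)] → w = 0.18
Rules with consequent 'fast': {R1, R2, R4} → strengths 0.23, 0.87, 0.80
Aggregate via t-conorm [max(a, b)]: 0.87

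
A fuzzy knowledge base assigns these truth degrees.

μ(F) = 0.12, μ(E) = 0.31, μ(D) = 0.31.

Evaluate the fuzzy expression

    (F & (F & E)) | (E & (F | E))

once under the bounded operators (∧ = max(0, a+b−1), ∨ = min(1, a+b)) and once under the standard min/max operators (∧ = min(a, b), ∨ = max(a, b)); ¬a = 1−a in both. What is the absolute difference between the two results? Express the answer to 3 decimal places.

0.310

Under bounded:
  F & E = max(0, a+b−1) on (0.12, 0.31) = 0.00
  F & (F & E) = max(0, a+b−1) on (0.12, 0.00) = 0.00
  F | E = min(1, a+b) on (0.12, 0.31) = 0.43
  E & (F | E) = max(0, a+b−1) on (0.31, 0.43) = 0.00
  (F & (F & E)) | (E & (F | E)) = min(1, a+b) on (0.00, 0.00) = 0.00
  → value = 0.0000
Under standard min/max:
  F & E = min(a, b) on (0.12, 0.31) = 0.12
  F & (F & E) = min(a, b) on (0.12, 0.12) = 0.12
  F | E = max(a, b) on (0.12, 0.31) = 0.31
  E & (F | E) = min(a, b) on (0.31, 0.31) = 0.31
  (F & (F & E)) | (E & (F | E)) = max(a, b) on (0.12, 0.31) = 0.31
  → value = 0.3100
|0.0000 − 0.3100| = 0.310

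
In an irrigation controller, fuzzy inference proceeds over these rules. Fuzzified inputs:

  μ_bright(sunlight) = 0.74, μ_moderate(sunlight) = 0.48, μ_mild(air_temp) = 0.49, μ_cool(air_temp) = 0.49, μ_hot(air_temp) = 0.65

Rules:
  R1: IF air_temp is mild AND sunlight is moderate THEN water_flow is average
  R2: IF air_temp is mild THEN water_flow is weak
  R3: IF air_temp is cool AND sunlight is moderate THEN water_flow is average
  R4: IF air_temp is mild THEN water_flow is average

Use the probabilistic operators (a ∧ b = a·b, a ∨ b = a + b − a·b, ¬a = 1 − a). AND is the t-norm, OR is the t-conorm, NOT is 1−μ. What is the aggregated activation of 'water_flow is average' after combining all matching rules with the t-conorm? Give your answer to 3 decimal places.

0.702

R1: mild=0.49, moderate=0.48; AND[a·b] → w = 0.2352
R2: mild=0.49 → w = 0.4900
R3: cool=0.49, moderate=0.48; AND[a·b] → w = 0.2352
R4: mild=0.49 → w = 0.4900
Rules with consequent 'average': {R1, R3, R4} → strengths 0.2352, 0.2352, 0.4900
Aggregate via t-conorm [a + b − a·b]: 0.7017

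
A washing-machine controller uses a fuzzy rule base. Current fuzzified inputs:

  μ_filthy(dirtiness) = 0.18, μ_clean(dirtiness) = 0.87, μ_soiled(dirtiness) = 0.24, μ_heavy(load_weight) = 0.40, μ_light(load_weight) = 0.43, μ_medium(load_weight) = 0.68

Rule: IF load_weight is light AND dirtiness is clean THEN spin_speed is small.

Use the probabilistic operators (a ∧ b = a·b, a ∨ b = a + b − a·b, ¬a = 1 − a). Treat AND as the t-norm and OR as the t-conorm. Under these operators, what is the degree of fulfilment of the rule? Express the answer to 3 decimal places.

0.374

firing strength: light=0.43, clean=0.87; AND[a·b] → w = 0.3741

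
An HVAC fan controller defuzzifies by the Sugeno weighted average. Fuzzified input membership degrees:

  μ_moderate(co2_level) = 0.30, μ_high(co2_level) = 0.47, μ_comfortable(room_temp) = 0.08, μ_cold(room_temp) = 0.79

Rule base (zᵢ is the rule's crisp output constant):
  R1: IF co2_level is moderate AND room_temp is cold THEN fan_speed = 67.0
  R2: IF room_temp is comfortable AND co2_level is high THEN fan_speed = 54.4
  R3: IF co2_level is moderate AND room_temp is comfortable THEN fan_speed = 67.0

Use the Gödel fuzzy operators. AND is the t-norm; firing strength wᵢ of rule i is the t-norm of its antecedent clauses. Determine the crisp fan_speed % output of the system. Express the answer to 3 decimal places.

64.809

R1 (z=67.0): moderate=0.30, cold=0.79; AND[min(a, b)] → w = 0.30
R2 (z=54.4): comfortable=0.08, high=0.47; AND[min(a, b)] → w = 0.08
R3 (z=67.0): moderate=0.30, comfortable=0.08; AND[min(a, b)] → w = 0.08
Weighted average = (0.30·67.0 + 0.08·54.4 + 0.08·67.0) / (0.30 + 0.08 + 0.08)
  = 29.8120 / 0.4600 = 64.809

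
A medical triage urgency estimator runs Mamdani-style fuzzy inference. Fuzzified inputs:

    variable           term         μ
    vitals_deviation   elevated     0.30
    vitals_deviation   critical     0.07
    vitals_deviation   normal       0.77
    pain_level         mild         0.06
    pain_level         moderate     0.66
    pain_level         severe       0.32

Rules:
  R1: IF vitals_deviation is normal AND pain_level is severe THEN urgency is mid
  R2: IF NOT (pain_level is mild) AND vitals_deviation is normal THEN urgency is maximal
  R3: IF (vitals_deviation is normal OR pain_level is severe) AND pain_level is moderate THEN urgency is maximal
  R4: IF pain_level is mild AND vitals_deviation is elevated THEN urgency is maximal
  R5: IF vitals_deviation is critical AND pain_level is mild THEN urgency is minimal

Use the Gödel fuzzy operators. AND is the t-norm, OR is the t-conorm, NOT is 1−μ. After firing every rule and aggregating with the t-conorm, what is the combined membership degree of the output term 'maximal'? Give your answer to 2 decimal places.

0.77

R1: normal=0.77, severe=0.32; AND[min(a, b)] → w = 0.32
R2: ¬mild=1−0.06=0.94, normal=0.77; AND[min(a, b)] → w = 0.77
R3: (normal=0.77 OR severe=0.32) = 0.77; AND[min(a, b)] with moderate=0.66 → w = 0.66
R4: mild=0.06, elevated=0.30; AND[min(a, b)] → w = 0.06
R5: critical=0.07, mild=0.06; AND[min(a, b)] → w = 0.06
Rules with consequent 'maximal': {R2, R3, R4} → strengths 0.77, 0.66, 0.06
Aggregate via t-conorm [max(a, b)]: 0.77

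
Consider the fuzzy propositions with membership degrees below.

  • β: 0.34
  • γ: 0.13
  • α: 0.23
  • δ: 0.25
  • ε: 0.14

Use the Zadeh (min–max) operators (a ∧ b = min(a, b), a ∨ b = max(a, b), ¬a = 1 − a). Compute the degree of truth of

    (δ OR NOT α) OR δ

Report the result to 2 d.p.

0.77

NOT α = 1 − 0.23 = 0.77
δ OR NOT α = max(a, b) on (0.25, 0.77) = 0.77
(δ OR NOT α) OR δ = max(a, b) on (0.77, 0.25) = 0.77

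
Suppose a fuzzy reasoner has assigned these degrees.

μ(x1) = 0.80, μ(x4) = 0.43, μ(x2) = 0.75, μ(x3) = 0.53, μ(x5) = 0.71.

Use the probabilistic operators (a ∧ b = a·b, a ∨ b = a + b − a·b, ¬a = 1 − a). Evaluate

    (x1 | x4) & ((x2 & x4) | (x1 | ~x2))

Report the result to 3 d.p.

x1 | x4 = a + b − a·b on (0.8000, 0.4300) = 0.8860
x2 & x4 = a·b on (0.7500, 0.4300) = 0.3225
~x2 = 1 − 0.7500 = 0.2500
x1 | ~x2 = a + b − a·b on (0.8000, 0.2500) = 0.8500
(x2 & x4) | (x1 | ~x2) = a + b − a·b on (0.3225, 0.8500) = 0.8984
(x1 | x4) & ((x2 & x4) | (x1 | ~x2)) = a·b on (0.8860, 0.8984) = 0.7960

0.796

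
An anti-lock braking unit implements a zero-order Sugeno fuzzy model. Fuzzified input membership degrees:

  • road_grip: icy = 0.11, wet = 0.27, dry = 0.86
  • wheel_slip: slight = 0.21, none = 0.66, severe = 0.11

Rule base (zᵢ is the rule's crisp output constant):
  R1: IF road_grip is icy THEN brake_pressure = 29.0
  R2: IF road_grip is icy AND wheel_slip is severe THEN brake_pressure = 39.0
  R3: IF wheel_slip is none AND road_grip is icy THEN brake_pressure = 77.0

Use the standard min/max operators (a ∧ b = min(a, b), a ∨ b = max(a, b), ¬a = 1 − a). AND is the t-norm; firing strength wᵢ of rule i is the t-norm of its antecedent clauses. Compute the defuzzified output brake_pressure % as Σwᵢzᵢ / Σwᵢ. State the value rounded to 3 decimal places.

R1 (z=29.0): icy=0.11 → w = 0.11
R2 (z=39.0): icy=0.11, severe=0.11; AND[min(a, b)] → w = 0.11
R3 (z=77.0): none=0.66, icy=0.11; AND[min(a, b)] → w = 0.11
Weighted average = (0.11·29.0 + 0.11·39.0 + 0.11·77.0) / (0.11 + 0.11 + 0.11)
  = 15.9500 / 0.3300 = 48.333

48.333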